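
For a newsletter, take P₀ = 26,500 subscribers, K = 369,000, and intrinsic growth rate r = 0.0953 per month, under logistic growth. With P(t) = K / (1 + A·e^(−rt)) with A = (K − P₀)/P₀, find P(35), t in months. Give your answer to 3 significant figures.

≈ 253,000 subscribers

A = (369000 − 26500)/26500 = 12.92453
P(35) = 369000 / (1 + 12.92453·e^(−0.0953·35)) = 369000 / (1 + 12.92453·0.035597)
= 369000 / 1.46007 ≈ 252727.33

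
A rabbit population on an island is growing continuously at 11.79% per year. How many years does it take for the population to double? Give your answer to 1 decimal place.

doubling time = ln(2) / |r| = 0.69315 / 0.1179

doubling time ≈ 5.9 years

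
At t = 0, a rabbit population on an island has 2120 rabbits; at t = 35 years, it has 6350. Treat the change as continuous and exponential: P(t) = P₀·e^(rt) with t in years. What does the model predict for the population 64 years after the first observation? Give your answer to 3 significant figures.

≈ 15,800 rabbits

r = ln(6350/2120) / 35 ≈ 0.031344 per year
P(64) = 2120 · e^(0.031344·64) = 2120 · 7.43363 ≈ 15759.29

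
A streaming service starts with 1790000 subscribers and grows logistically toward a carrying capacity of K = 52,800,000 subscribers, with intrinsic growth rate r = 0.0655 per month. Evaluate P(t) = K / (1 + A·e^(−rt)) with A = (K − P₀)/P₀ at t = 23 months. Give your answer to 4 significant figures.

≈ 7,216,000 subscribers

A = (52800000 − 1790000)/1790000 = 28.49721
P(23) = 52800000 / (1 + 28.49721·e^(−0.0655·23)) = 52800000 / (1 + 28.49721·0.221685)
= 52800000 / 7.31739 ≈ 7215688.03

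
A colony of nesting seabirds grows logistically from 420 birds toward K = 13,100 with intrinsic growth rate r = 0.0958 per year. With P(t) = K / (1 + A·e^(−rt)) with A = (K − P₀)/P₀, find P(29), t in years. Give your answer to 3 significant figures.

≈ 4,550 birds

A = (13100 − 420)/420 = 30.19048
P(29) = 13100 / (1 + 30.19048·e^(−0.0958·29)) = 13100 / (1 + 30.19048·0.06215)
= 13100 / 2.87635 ≈ 4554.39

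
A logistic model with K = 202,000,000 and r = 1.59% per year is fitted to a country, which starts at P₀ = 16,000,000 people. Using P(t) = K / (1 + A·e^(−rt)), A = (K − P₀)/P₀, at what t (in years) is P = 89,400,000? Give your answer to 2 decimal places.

t ≈ 139.78 years

A = (202000000 − 16000000)/16000000 = 11.625
89400000 = 202000000/(1 + 11.625·e^(−0.0159t)) → 1 + 11.625·e^(−0.0159t) = 2.25951
e^(−0.0159t) = 0.108345 → t = ln(9.2298)/0.0159 = 2.22244/0.0159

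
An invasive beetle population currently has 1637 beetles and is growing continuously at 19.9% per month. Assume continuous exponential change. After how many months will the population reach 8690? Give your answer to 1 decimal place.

t ≈ 8.4 months

8690 = 1637 · e^(0.199·t)
t = ln(8690/1637) / 0.199 = ln(5.30849) / 0.199 = 1.66931 / 0.199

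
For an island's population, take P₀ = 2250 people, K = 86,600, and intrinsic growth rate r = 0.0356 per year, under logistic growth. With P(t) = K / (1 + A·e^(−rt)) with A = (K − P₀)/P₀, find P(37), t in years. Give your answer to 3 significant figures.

≈ 7,840 people

A = (86600 − 2250)/2250 = 37.48889
P(37) = 86600 / (1 + 37.48889·e^(−0.0356·37)) = 86600 / (1 + 37.48889·0.267884)
= 86600 / 11.04269 ≈ 7842.3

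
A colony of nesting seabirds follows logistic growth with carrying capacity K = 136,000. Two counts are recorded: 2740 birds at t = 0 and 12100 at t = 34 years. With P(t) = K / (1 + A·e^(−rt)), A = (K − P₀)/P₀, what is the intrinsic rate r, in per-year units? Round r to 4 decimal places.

A = (136000 − 2740)/2740 = 48.63504
12100 = 136000/(1 + 48.63504·e^(−r·34)) → e^(−34r) = (11.23967 − 1)/48.63504 = 0.210541
r = −ln(0.210541)/34 = 1.55807/34

r ≈ 0.0458 per year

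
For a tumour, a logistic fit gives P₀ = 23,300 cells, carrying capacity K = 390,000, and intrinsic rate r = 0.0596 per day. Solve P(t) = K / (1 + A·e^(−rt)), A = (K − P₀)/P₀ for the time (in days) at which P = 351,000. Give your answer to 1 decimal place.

t ≈ 83.1 days

A = (390000 − 23300)/23300 = 15.7382
351000 = 390000/(1 + 15.7382·e^(−0.0596t)) → 1 + 15.7382·e^(−0.0596t) = 1.11111
e^(−0.0596t) = 0.00706 → t = ln(141.64378)/0.0596 = 4.95332/0.0596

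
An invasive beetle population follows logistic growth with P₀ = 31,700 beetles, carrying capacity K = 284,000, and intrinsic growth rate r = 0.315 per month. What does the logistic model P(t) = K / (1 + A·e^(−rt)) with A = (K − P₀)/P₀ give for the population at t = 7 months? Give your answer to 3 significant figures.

≈ 151,000 beetles

A = (284000 − 31700)/31700 = 7.95899
P(7) = 284000 / (1 + 7.95899·e^(−0.315·7)) = 284000 / (1 + 7.95899·0.110251)
= 284000 / 1.87748 ≈ 151266.36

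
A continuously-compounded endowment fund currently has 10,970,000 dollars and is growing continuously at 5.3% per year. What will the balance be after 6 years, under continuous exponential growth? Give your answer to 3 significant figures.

≈ 15,100,000 dollars

P(6) = 10970000 · e^(0.053·6) = 10970000 · e^(0.318)
= 10970000 · 1.37438 ≈ 15076907.59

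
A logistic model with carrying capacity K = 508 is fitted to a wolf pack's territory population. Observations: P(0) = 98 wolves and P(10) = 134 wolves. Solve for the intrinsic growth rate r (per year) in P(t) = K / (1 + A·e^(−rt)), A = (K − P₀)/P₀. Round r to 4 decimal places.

A = (508 − 98)/98 = 4.18367
134 = 508/(1 + 4.18367·e^(−r·10)) → e^(−10r) = (3.79104 − 1)/4.18367 = 0.667128
r = −ln(0.667128)/10 = 0.40477/10

r ≈ 0.0405 per year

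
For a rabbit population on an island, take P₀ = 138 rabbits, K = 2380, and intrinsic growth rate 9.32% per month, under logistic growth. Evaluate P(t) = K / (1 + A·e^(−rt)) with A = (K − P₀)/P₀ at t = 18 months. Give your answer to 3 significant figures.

≈ 590 rabbits

A = (2380 − 138)/138 = 16.24638
P(18) = 2380 / (1 + 16.24638·e^(−0.0932·18)) = 2380 / (1 + 16.24638·0.186822)
= 2380 / 4.03518 ≈ 589.81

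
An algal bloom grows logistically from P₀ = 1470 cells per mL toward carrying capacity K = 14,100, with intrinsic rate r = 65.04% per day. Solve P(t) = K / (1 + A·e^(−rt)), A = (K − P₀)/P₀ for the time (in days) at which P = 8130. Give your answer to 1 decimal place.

t ≈ 3.8 days

A = (14100 − 1470)/1470 = 8.59184
8130 = 14100/(1 + 8.59184·e^(−0.6504t)) → 1 + 8.59184·e^(−0.6504t) = 1.73432
e^(−0.6504t) = 0.085467 → t = ln(11.70044)/0.6504 = 2.45963/0.6504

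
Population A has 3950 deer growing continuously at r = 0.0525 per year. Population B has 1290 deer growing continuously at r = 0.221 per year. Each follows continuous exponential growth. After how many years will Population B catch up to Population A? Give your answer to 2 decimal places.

t ≈ 6.64 years

3950·e^(0.0525t) = 1290·e^(0.221t)
3950/1290 = e^((0.221 − 0.0525)t) → ln(3.06202) = 0.1685·t
t = 1.11907 / 0.1685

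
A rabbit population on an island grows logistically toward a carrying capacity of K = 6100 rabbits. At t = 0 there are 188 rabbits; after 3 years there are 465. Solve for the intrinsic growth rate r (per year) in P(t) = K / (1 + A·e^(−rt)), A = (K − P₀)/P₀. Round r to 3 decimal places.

r ≈ 0.318 per year

A = (6100 − 188)/188 = 31.44681
465 = 6100/(1 + 31.44681·e^(−r·3)) → e^(−3r) = (13.11828 − 1)/31.44681 = 0.385358
r = −ln(0.385358)/3 = 0.95358/3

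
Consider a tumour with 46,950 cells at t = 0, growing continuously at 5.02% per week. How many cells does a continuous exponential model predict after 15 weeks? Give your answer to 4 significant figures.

≈ 99,690 cells

P(15) = 46950 · e^(0.0502·15) = 46950 · e^(0.753)
= 46950 · 2.12336 ≈ 99691.78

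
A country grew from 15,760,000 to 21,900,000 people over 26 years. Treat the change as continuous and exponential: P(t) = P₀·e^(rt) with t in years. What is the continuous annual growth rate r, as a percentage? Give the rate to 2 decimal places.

r ≈ 1.27% per year

21900000 = 15760000 · e^(r·26)
e^(26r) = 21900000/15760000 = 1.38959
r = ln(1.38959) / 26 = 0.32901 / 26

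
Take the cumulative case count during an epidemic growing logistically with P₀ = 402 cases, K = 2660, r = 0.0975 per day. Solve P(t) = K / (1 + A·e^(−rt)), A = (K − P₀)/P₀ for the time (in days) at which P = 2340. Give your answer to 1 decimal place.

t ≈ 38.1 days

A = (2660 − 402)/402 = 5.61692
2340 = 2660/(1 + 5.61692·e^(−0.0975t)) → 1 + 5.61692·e^(−0.0975t) = 1.13675
e^(−0.0975t) = 0.024346 → t = ln(41.07369)/0.0975 = 3.71537/0.0975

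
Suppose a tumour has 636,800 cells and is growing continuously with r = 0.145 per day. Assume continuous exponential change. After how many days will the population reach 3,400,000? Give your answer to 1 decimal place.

t ≈ 11.6 days

3400000 = 636800 · e^(0.145·t)
t = ln(3400000/636800) / 0.145 = ln(5.3392) / 0.145 = 1.67508 / 0.145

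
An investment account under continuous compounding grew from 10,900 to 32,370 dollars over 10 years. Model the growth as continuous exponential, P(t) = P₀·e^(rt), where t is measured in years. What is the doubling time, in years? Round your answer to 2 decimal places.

r = ln(32370/10900) / 10 = ln(2.96972) / 10 ≈ 0.108847 per year
doubling time = ln 2 / |r| = 0.69315 / 0.108847

doubling time ≈ 6.37 years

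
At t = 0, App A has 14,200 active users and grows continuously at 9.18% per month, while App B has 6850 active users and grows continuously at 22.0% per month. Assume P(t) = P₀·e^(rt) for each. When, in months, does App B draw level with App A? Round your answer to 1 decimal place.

14200·e^(0.0918t) = 6850·e^(0.22t)
14200/6850 = e^((0.22 − 0.0918)t) → ln(2.07299) = 0.1282·t
t = 0.72899 / 0.1282

t ≈ 5.7 months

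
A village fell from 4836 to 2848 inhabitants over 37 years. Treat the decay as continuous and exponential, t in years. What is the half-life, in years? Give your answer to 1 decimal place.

half-life ≈ 48.4 years

r = ln(2848/4836) / 37 = ln(0.58892) / 37 ≈ -0.01431 per year
half-life = ln 2 / |r| = 0.69315 / 0.01431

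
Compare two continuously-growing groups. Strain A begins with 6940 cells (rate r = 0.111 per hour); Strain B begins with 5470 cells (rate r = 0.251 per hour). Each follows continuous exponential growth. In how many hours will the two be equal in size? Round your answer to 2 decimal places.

6940·e^(0.111t) = 5470·e^(0.251t)
6940/5470 = e^((0.251 − 0.111)t) → ln(1.26874) = 0.14·t
t = 0.23802 / 0.14

t ≈ 1.70 hours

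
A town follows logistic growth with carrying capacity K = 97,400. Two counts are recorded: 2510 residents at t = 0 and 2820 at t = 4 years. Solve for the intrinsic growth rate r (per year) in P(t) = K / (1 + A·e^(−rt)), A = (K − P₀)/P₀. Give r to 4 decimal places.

r ≈ 0.0299 per year

A = (97400 − 2510)/2510 = 37.80478
2820 = 97400/(1 + 37.80478·e^(−r·4)) → e^(−4r) = (34.53901 − 1)/37.80478 = 0.887163
r = −ln(0.887163)/4 = 0.11973/4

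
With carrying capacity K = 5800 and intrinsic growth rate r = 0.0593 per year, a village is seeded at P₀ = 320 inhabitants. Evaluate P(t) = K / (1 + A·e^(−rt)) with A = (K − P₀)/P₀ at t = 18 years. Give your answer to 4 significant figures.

A = (5800 − 320)/320 = 17.125
P(18) = 5800 / (1 + 17.125·e^(−0.0593·18)) = 5800 / (1 + 17.125·0.343901)
= 5800 / 6.88931 ≈ 841.88

≈ 841.9 inhabitants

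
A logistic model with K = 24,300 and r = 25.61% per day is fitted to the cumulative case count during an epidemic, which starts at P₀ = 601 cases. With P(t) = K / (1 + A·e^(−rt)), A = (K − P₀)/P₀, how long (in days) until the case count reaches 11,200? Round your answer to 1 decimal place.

t ≈ 13.7 days

A = (24300 − 601)/601 = 39.43261
11200 = 24300/(1 + 39.43261·e^(−0.2561t)) → 1 + 39.43261·e^(−0.2561t) = 2.16964
e^(−0.2561t) = 0.029662 → t = ln(33.71338)/0.2561 = 3.51789/0.2561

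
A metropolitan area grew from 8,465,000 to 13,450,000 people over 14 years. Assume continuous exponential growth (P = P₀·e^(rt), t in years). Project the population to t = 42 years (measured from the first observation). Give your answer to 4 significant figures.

r = ln(13450000/8465000) / 14 ≈ 0.033074 per year
P(42) = 8465000 · e^(0.033074·42) = 8465000 · 4.01131 ≈ 33955718.78

≈ 33,960,000 people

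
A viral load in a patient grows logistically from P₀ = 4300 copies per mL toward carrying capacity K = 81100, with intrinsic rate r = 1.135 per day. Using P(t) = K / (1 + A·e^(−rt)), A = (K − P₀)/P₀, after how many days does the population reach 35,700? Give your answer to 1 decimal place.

A = (81100 − 4300)/4300 = 17.86047
35700 = 81100/(1 + 17.86047·e^(−1.135t)) → 1 + 17.86047·e^(−1.135t) = 2.27171
e^(−1.135t) = 0.071202 → t = ln(14.04446)/1.135 = 2.64223/1.135

t ≈ 2.3 days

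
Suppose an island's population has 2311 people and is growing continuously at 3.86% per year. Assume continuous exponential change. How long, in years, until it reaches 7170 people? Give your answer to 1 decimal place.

7170 = 2311 · e^(0.0386·t)
t = ln(7170/2311) / 0.0386 = ln(3.10255) / 0.0386 = 1.13223 / 0.0386

t ≈ 29.3 years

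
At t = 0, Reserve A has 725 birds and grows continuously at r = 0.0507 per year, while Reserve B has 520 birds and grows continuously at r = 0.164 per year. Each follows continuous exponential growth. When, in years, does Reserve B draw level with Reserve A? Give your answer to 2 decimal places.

t ≈ 2.93 years

725·e^(0.0507t) = 520·e^(0.164t)
725/520 = e^((0.164 − 0.0507)t) → ln(1.39423) = 0.1133·t
t = 0.33234 / 0.1133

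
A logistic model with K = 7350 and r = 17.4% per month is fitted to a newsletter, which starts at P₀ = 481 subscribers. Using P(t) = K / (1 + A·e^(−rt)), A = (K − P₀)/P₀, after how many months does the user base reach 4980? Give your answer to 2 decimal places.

A = (7350 − 481)/481 = 14.28067
4980 = 7350/(1 + 14.28067·e^(−0.174t)) → 1 + 14.28067·e^(−0.174t) = 1.4759
e^(−0.174t) = 0.033325 → t = ln(30.00747)/0.174 = 3.40145/0.174

t ≈ 19.55 months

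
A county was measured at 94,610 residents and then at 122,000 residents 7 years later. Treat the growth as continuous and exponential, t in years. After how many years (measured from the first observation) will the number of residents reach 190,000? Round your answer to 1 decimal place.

t ≈ 19.2 years

r = ln(122000/94610) / 7 ≈ 0.036323 per year
t = ln(190000/94610) / r = 0.69726 / 0.036323 ≈ 19.196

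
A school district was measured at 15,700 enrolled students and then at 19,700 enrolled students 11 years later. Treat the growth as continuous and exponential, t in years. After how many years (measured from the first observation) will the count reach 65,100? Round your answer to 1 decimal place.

r = ln(19700/15700) / 11 ≈ 0.020633 per year
t = ln(65100/15700) / r = 1.42226 / 0.020633 ≈ 68.933

t ≈ 68.9 years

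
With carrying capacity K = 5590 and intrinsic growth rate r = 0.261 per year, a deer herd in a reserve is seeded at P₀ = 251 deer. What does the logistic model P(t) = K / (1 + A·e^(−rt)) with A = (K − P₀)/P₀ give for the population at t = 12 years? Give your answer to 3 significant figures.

A = (5590 − 251)/251 = 21.27092
P(12) = 5590 / (1 + 21.27092·e^(−0.261·12)) = 5590 / (1 + 21.27092·0.04363)
= 5590 / 1.92806 ≈ 2899.29

≈ 2,900 deer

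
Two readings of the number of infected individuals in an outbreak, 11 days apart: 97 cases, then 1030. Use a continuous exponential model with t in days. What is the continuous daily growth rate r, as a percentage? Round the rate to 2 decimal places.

r ≈ 21.48% per day

1030 = 97 · e^(r·11)
e^(11r) = 1030/97 = 10.61856
r = ln(10.61856) / 11 = 2.3626 / 11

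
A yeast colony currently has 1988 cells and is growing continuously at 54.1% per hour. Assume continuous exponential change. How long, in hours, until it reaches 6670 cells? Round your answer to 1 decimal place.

6670 = 1988 · e^(0.541·t)
t = ln(6670/1988) / 0.541 = ln(3.35513) / 0.541 = 1.21049 / 0.541

t ≈ 2.2 hours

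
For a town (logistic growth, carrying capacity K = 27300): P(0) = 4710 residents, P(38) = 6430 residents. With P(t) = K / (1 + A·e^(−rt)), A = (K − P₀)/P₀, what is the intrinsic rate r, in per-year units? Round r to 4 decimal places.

A = (27300 − 4710)/4710 = 4.79618
6430 = 27300/(1 + 4.79618·e^(−r·38)) → e^(−38r) = (4.24572 − 1)/4.79618 = 0.676731
r = −ln(0.676731)/38 = 0.39048/38

r ≈ 0.0103 per year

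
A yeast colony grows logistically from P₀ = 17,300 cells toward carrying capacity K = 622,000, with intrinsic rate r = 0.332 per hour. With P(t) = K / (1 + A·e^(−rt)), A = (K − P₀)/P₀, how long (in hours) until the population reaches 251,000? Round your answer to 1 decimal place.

t ≈ 9.5 hours

A = (622000 − 17300)/17300 = 34.95376
251000 = 622000/(1 + 34.95376·e^(−0.332t)) → 1 + 34.95376·e^(−0.332t) = 2.47809
e^(−0.332t) = 0.042287 → t = ln(23.64796)/0.332 = 3.16328/0.332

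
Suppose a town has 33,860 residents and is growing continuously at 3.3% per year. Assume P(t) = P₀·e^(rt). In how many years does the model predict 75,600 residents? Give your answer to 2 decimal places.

75600 = 33860 · e^(0.033·t)
t = ln(75600/33860) / 0.033 = ln(2.23272) / 0.033 = 0.80322 / 0.033

t ≈ 24.34 years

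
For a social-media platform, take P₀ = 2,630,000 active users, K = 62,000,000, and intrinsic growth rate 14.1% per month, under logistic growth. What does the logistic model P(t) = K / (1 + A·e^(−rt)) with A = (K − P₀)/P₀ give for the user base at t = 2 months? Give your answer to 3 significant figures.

≈ 3,440,000 active users

A = (62000000 − 2630000)/2630000 = 22.57414
P(2) = 62000000 / (1 + 22.57414·e^(−0.141·2)) = 62000000 / (1 + 22.57414·0.754274)
= 62000000 / 18.02708 ≈ 3439269.65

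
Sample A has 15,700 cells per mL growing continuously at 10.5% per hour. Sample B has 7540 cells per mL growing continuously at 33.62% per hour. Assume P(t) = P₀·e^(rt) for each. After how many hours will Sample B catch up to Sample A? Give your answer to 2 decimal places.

15700·e^(0.105t) = 7540·e^(0.3362t)
15700/7540 = e^((0.3362 − 0.105)t) → ln(2.08223) = 0.2312·t
t = 0.73344 / 0.2312

t ≈ 3.17 hours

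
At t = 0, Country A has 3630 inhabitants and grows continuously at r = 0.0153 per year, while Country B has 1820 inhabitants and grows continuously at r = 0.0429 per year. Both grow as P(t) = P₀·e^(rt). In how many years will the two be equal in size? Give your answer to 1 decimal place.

t ≈ 25.0 years

3630·e^(0.0153t) = 1820·e^(0.0429t)
3630/1820 = e^((0.0429 − 0.0153)t) → ln(1.99451) = 0.0276·t
t = 0.6904 / 0.0276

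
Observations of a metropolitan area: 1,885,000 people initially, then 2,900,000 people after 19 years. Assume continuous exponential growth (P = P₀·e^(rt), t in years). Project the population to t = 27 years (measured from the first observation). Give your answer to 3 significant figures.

≈ 3,480,000 people

r = ln(2900000/1885000) / 19 ≈ 0.022673 per year
P(27) = 1885000 · e^(0.022673·27) = 1885000 · 1.84442 ≈ 3476732.85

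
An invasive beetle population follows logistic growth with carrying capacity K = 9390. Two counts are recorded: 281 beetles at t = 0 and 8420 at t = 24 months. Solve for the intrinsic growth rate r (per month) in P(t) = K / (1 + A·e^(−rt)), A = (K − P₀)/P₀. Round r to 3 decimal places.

A = (9390 − 281)/281 = 32.41637
8420 = 9390/(1 + 32.41637·e^(−r·24)) → e^(−24r) = (1.1152 − 1)/32.41637 = 0.003554
r = −ln(0.003554)/24 = 5.63973/24

r ≈ 0.235 per month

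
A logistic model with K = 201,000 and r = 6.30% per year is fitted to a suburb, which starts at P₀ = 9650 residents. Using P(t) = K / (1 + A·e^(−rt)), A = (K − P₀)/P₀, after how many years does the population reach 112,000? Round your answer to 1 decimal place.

A = (201000 − 9650)/9650 = 19.82902
112000 = 201000/(1 + 19.82902·e^(−0.063t)) → 1 + 19.82902·e^(−0.063t) = 1.79464
e^(−0.063t) = 0.040075 → t = ln(24.95337)/0.063 = 3.21701/0.063

t ≈ 51.1 years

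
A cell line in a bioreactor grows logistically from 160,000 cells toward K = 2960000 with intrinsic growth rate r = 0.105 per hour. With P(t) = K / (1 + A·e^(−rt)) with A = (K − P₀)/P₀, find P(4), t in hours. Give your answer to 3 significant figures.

≈ 237,000 cells

A = (2960000 − 160000)/160000 = 17.5
P(4) = 2960000 / (1 + 17.5·e^(−0.105·4)) = 2960000 / (1 + 17.5·0.657047)
= 2960000 / 12.49832 ≈ 236831.84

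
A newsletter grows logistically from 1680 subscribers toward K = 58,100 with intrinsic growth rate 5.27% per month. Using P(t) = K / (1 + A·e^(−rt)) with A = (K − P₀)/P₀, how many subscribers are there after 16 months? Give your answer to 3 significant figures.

≈ 3,760 subscribers

A = (58100 − 1680)/1680 = 33.58333
P(16) = 58100 / (1 + 33.58333·e^(−0.0527·16)) = 58100 / (1 + 33.58333·0.430331)
= 58100 / 15.45196 ≈ 3760.04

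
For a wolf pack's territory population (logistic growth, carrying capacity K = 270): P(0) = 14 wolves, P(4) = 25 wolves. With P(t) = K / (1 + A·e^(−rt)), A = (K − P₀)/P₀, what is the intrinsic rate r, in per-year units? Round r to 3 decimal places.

r ≈ 0.156 per year

A = (270 − 14)/14 = 18.28571
25 = 270/(1 + 18.28571·e^(−r·4)) → e^(−4r) = (10.8 − 1)/18.28571 = 0.535938
r = −ln(0.535938)/4 = 0.62374/4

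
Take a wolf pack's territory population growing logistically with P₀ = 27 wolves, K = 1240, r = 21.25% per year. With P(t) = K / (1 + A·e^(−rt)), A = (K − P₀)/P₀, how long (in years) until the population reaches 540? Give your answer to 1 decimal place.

t ≈ 16.7 years

A = (1240 − 27)/27 = 44.92593
540 = 1240/(1 + 44.92593·e^(−0.2125t)) → 1 + 44.92593·e^(−0.2125t) = 2.2963
e^(−0.2125t) = 0.028854 → t = ln(34.65714)/0.2125 = 3.5455/0.2125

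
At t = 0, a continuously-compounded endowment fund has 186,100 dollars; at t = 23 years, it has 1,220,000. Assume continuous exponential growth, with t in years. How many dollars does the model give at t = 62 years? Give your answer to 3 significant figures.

≈ 29,600,000 dollars

r = ln(1220000/186100) / 23 ≈ 0.081753 per year
P(62) = 186100 · e^(0.081753·62) = 186100 · 158.96658 ≈ 29583681.3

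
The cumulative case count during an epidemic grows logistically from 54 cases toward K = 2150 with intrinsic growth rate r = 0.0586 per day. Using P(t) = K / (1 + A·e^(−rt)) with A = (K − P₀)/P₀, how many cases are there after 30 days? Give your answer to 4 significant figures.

≈ 279.5 cases

A = (2150 − 54)/54 = 38.81481
P(30) = 2150 / (1 + 38.81481·e^(−0.0586·30)) = 2150 / (1 + 38.81481·0.172389)
= 2150 / 7.69126 ≈ 279.54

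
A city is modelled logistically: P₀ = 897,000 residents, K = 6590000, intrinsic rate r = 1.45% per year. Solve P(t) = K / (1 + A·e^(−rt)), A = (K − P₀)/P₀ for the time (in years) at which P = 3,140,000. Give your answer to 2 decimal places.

A = (6590000 − 897000)/897000 = 6.34671
3140000 = 6590000/(1 + 6.34671·e^(−0.0145t)) → 1 + 6.34671·e^(−0.0145t) = 2.09873
e^(−0.0145t) = 0.173117 → t = ln(5.77643)/0.0145 = 1.75379/0.0145

t ≈ 120.95 years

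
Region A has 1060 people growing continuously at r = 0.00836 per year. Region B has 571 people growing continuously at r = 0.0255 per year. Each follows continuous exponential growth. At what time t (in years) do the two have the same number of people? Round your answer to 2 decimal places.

1060·e^(0.00836t) = 571·e^(0.0255t)
1060/571 = e^((0.0255 − 0.00836)t) → ln(1.85639) = 0.01714·t
t = 0.61863 / 0.01714

t ≈ 36.09 years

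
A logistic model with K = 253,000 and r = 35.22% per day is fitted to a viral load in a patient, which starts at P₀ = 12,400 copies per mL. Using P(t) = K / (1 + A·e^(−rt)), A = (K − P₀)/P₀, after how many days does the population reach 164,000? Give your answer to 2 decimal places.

t ≈ 10.16 days

A = (253000 − 12400)/12400 = 19.40323
164000 = 253000/(1 + 19.40323·e^(−0.3522t)) → 1 + 19.40323·e^(−0.3522t) = 1.54268
e^(−0.3522t) = 0.027969 → t = ln(35.75426)/0.3522 = 3.57667/0.3522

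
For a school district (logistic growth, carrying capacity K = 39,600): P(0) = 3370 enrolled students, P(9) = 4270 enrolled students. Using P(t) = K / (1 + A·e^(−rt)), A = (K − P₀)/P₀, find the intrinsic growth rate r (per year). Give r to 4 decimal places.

A = (39600 − 3370)/3370 = 10.75074
4270 = 39600/(1 + 10.75074·e^(−r·9)) → e^(−9r) = (9.274 − 1)/10.75074 = 0.769622
r = −ln(0.769622)/9 = 0.26186/9

r ≈ 0.0291 per year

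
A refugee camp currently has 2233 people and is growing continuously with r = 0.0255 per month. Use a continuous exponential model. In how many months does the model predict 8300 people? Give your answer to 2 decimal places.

8300 = 2233 · e^(0.0255·t)
t = ln(8300/2233) / 0.0255 = ln(3.71697) / 0.0255 = 1.31291 / 0.0255

t ≈ 51.49 months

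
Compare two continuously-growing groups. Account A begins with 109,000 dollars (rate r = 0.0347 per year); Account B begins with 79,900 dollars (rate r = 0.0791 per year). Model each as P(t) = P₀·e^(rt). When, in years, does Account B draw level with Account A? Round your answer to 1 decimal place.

t ≈ 7.0 years

109000·e^(0.0347t) = 79900·e^(0.0791t)
109000/79900 = e^((0.0791 − 0.0347)t) → ln(1.36421) = 0.0444·t
t = 0.31057 / 0.0444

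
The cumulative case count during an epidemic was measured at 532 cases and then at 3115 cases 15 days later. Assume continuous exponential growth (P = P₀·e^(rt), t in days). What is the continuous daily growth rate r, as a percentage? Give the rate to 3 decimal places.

r ≈ 11.782% per day

3115 = 532 · e^(r·15)
e^(15r) = 3115/532 = 5.85526
r = ln(5.85526) / 15 = 1.76734 / 15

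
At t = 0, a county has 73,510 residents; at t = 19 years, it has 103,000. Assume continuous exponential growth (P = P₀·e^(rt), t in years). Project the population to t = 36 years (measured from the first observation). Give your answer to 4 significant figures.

≈ 139,300 residents

r = ln(103000/73510) / 19 ≈ 0.017753 per year
P(36) = 73510 · e^(0.017753·36) = 73510 · 1.89479 ≈ 139286.15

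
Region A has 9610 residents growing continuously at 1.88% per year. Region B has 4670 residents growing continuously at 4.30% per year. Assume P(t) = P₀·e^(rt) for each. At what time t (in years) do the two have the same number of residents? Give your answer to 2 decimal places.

9610·e^(0.0188t) = 4670·e^(0.043t)
9610/4670 = e^((0.043 − 0.0188)t) → ln(2.05782) = 0.0242·t
t = 0.72165 / 0.0242

t ≈ 29.82 years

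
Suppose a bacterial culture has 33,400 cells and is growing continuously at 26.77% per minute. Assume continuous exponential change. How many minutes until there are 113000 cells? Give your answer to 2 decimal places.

113000 = 33400 · e^(0.2677·t)
t = ln(113000/33400) / 0.2677 = ln(3.38323) / 0.2677 = 1.21883 / 0.2677

t ≈ 4.55 minutes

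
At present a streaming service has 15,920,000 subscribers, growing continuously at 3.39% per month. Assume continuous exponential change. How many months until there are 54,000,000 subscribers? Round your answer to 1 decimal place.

54000000 = 15920000 · e^(0.0339·t)
t = ln(54000000/15920000) / 0.0339 = ln(3.39196) / 0.0339 = 1.22141 / 0.0339

t ≈ 36.0 months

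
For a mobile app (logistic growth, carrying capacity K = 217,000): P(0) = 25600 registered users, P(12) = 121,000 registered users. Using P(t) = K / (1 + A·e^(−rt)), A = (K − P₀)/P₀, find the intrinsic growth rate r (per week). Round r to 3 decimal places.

r ≈ 0.187 per week

A = (217000 − 25600)/25600 = 7.47656
121000 = 217000/(1 + 7.47656·e^(−r·12)) → e^(−12r) = (1.79339 − 1)/7.47656 = 0.106117
r = −ln(0.106117)/12 = 2.24322/12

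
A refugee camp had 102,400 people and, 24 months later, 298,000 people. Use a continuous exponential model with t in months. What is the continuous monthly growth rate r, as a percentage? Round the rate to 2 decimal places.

298000 = 102400 · e^(r·24)
e^(24r) = 298000/102400 = 2.91016
r = ln(2.91016) / 24 = 1.06821 / 24

r ≈ 4.45% per month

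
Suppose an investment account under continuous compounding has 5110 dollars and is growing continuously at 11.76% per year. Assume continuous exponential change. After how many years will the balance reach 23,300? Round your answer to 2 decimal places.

23300 = 5110 · e^(0.1176·t)
t = ln(23300/5110) / 0.1176 = ln(4.55969) / 0.1176 = 1.51725 / 0.1176

t ≈ 12.90 years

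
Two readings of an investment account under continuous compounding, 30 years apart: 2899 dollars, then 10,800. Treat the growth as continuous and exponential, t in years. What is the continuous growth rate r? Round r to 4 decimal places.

r ≈ 0.0438 per year

10800 = 2899 · e^(r·30)
e^(30r) = 10800/2899 = 3.72542
r = ln(3.72542) / 30 = 1.31518 / 30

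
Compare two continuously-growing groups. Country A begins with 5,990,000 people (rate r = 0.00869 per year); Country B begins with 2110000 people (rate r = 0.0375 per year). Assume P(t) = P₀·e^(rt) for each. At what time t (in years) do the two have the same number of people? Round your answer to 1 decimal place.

5990000·e^(0.00869t) = 2110000·e^(0.0375t)
5990000/2110000 = e^((0.0375 − 0.00869)t) → ln(2.83886) = 0.02881·t
t = 1.0434 / 0.02881

t ≈ 36.2 years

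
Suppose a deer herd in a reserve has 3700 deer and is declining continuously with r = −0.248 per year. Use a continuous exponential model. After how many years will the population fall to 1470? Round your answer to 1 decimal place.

1470 = 3700 · e^(-0.248·t)
t = ln(1470/3700) / -0.248 = ln(0.3973) / -0.248 = -0.92307 / -0.248

t ≈ 3.7 years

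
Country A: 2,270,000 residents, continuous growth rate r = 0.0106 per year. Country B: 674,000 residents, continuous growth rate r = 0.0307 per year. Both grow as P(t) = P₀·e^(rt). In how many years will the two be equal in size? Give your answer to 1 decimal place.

2270000·e^(0.0106t) = 674000·e^(0.0307t)
2270000/674000 = e^((0.0307 − 0.0106)t) → ln(3.36795) = 0.0201·t
t = 1.2143 / 0.0201

t ≈ 60.4 years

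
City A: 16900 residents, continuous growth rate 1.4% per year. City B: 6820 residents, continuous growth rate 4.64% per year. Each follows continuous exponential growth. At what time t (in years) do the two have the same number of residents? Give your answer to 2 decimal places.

t ≈ 28.01 years

16900·e^(0.014t) = 6820·e^(0.0464t)
16900/6820 = e^((0.0464 − 0.014)t) → ln(2.47801) = 0.0324·t
t = 0.90745 / 0.0324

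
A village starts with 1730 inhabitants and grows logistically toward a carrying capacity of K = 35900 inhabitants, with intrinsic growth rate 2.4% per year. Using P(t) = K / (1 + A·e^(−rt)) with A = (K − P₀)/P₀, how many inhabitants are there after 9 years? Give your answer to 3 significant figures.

A = (35900 − 1730)/1730 = 19.75145
P(9) = 35900 / (1 + 19.75145·e^(−0.024·9)) = 35900 / (1 + 19.75145·0.805735)
= 35900 / 16.91444 ≈ 2122.45

≈ 2,120 inhabitants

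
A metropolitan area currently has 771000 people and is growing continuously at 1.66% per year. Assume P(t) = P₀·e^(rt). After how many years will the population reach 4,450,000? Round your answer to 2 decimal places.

t ≈ 105.60 years

4450000 = 771000 · e^(0.0166·t)
t = ln(4450000/771000) / 0.0166 = ln(5.77173) / 0.0166 = 1.75297 / 0.0166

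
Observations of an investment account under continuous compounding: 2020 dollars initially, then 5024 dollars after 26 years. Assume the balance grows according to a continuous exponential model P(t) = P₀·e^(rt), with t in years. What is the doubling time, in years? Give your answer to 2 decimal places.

doubling time ≈ 19.78 years

r = ln(5024/2020) / 26 = ln(2.48713) / 26 ≈ 0.035043 per year
doubling time = ln 2 / |r| = 0.69315 / 0.035043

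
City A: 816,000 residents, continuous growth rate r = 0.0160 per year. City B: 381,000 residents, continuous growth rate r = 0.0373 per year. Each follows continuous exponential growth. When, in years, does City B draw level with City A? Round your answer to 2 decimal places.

816000·e^(0.016t) = 381000·e^(0.0373t)
816000/381000 = e^((0.0373 − 0.016)t) → ln(2.14173) = 0.0213·t
t = 0.76161 / 0.0213

t ≈ 35.76 years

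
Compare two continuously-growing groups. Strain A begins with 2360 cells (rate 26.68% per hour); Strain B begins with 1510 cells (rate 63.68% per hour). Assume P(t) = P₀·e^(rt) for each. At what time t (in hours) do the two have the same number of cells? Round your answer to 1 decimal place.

2360·e^(0.2668t) = 1510·e^(0.6368t)
2360/1510 = e^((0.6368 − 0.2668)t) → ln(1.56291) = 0.37·t
t = 0.44655 / 0.37

t ≈ 1.2 hours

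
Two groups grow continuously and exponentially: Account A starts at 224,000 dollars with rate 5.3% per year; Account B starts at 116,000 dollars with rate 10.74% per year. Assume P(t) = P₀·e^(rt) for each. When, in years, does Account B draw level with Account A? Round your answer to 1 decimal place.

t ≈ 12.1 years

224000·e^(0.053t) = 116000·e^(0.1074t)
224000/116000 = e^((0.1074 − 0.053)t) → ln(1.93103) = 0.0544·t
t = 0.65806 / 0.0544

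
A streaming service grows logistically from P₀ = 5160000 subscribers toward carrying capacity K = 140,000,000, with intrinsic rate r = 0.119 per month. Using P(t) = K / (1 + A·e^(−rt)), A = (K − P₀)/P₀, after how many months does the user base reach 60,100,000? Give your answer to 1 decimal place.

t ≈ 25.0 months

A = (140000000 − 5160000)/5160000 = 26.13178
60100000 = 140000000/(1 + 26.13178·e^(−0.119t)) → 1 + 26.13178·e^(−0.119t) = 2.32945
e^(−0.119t) = 0.050875 → t = ln(19.65607)/0.119 = 2.97839/0.119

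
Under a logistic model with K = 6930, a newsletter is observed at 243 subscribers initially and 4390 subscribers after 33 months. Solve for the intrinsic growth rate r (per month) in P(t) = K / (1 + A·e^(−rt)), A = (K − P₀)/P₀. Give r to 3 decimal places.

r ≈ 0.117 per month

A = (6930 − 243)/243 = 27.51852
4390 = 6930/(1 + 27.51852·e^(−r·33)) → e^(−33r) = (1.57859 − 1)/27.51852 = 0.021025
r = −ln(0.021025)/33 = 3.86202/33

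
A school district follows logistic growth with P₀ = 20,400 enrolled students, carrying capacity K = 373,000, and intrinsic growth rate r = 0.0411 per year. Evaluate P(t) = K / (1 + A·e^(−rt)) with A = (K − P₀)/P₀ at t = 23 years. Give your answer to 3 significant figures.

≈ 48,300 enrolled students

A = (373000 − 20400)/20400 = 17.28431
P(23) = 373000 / (1 + 17.28431·e^(−0.0411·23)) = 373000 / (1 + 17.28431·0.388563)
= 373000 / 7.71604 ≈ 48340.83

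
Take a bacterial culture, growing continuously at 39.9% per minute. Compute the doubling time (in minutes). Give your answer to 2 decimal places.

doubling time = ln(2) / |r| = 0.69315 / 0.399

doubling time ≈ 1.74 minutes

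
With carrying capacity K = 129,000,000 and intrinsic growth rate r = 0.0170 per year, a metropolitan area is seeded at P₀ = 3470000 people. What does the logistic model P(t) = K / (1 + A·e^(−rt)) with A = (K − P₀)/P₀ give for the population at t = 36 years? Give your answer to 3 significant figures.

A = (129000000 − 3470000)/3470000 = 36.17579
P(36) = 129000000 / (1 + 36.17579·e^(−0.017·36)) = 129000000 / (1 + 36.17579·0.542265)
= 129000000 / 20.61688 ≈ 6257010.25

≈ 6,260,000 people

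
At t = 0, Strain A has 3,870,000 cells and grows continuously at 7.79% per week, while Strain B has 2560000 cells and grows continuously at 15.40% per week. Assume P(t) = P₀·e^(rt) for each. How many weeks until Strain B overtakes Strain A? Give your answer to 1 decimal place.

3870000·e^(0.0779t) = 2560000·e^(0.154t)
3870000/2560000 = e^((0.154 − 0.0779)t) → ln(1.51172) = 0.0761·t
t = 0.41325 / 0.0761

t ≈ 5.4 weeks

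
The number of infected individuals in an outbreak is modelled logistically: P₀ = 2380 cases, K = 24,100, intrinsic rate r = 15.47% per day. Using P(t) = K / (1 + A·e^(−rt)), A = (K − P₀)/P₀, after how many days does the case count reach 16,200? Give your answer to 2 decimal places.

A = (24100 − 2380)/2380 = 9.12605
16200 = 24100/(1 + 9.12605·e^(−0.1547t)) → 1 + 9.12605·e^(−0.1547t) = 1.48765
e^(−0.1547t) = 0.053435 → t = ln(18.71418)/0.1547 = 2.92928/0.1547

t ≈ 18.94 days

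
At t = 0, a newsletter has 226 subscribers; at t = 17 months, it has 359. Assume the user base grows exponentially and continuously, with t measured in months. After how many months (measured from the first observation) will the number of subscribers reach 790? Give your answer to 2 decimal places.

t ≈ 45.97 months

r = ln(359/226) / 17 ≈ 0.027223 per month
t = ln(790/226) / r = 1.2515 / 0.027223 ≈ 45.972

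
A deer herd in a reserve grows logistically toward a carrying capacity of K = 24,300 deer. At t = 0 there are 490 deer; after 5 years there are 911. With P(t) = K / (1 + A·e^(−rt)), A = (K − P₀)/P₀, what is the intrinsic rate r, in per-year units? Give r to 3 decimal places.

r ≈ 0.128 per year

A = (24300 − 490)/490 = 48.59184
911 = 24300/(1 + 48.59184·e^(−r·5)) → e^(−5r) = (26.67398 − 1)/48.59184 = 0.52836
r = −ln(0.52836)/5 = 0.63798/5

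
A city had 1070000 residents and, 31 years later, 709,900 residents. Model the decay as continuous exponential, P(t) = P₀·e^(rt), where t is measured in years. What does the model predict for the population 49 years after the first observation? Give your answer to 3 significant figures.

≈ 559,000 residents

r = ln(709900/1070000) / 31 ≈ -0.013235 per year
P(49) = 1070000 · e^(-0.013235·49) = 1070000 · 0.52282 ≈ 559414.85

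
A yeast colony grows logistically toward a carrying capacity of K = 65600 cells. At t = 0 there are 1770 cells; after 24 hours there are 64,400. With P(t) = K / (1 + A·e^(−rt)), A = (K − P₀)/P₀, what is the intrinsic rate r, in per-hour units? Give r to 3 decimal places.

r ≈ 0.315 per hour

A = (65600 − 1770)/1770 = 36.06215
64400 = 65600/(1 + 36.06215·e^(−r·24)) → e^(−24r) = (1.01863 − 1)/36.06215 = 0.000517
r = −ln(0.000517)/24 = 7.56804/24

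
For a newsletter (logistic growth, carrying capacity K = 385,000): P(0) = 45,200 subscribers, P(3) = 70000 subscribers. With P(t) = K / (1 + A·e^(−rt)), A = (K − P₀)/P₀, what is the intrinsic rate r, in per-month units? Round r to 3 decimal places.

r ≈ 0.171 per month

A = (385000 − 45200)/45200 = 7.5177
70000 = 385000/(1 + 7.5177·e^(−r·3)) → e^(−3r) = (5.5 − 1)/7.5177 = 0.598587
r = −ln(0.598587)/3 = 0.51318/3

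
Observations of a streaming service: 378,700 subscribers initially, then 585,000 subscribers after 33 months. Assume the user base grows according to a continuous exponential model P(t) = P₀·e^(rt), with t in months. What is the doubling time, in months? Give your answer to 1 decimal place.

doubling time ≈ 52.6 months

r = ln(585000/378700) / 33 = ln(1.54476) / 33 ≈ 0.013178 per month
doubling time = ln 2 / |r| = 0.69315 / 0.013178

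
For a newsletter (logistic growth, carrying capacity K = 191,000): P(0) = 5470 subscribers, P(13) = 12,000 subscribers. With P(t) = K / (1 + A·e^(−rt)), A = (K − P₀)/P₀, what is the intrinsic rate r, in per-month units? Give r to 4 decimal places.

r ≈ 0.0632 per month

A = (191000 − 5470)/5470 = 33.91773
12000 = 191000/(1 + 33.91773·e^(−r·13)) → e^(−13r) = (15.91667 − 1)/33.91773 = 0.43979
r = −ln(0.43979)/13 = 0.82146/13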